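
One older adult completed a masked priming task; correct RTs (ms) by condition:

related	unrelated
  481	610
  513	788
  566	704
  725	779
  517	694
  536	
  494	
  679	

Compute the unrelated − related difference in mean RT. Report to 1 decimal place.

151.1 ms

M(related) = 4511/8 = 563.875
M(unrelated) = 3575/5 = 715.000
Difference = 715.000 − 563.875 = 151.125 ms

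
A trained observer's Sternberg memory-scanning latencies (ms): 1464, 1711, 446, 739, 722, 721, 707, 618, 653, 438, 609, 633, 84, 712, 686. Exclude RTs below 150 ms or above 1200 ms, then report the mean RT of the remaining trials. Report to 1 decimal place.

Excluded: 84, 1464, 1711
Retained (n=12): Σ = 7684
Mean = 7684/12 = 640.3333

640.3 ms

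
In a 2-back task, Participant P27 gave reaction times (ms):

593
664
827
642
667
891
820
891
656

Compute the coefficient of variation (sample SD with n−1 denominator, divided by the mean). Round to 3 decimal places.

0.158

n = 9, Σ = 6651, M = 739.0000
Σ(x−M)² = 108936.000; s = √(108936.000/8) = 116.6919
CV = 116.6919 / 739.0000 = 0.15791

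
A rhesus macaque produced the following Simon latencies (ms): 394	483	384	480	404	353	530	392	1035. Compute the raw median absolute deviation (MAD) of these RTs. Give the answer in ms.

Sorted: 353, 384, 392, 394, 404, 480, 483, 530, 1035 → median = 404
|x − 404|: 10, 79, 20, 76, 0, 51, 126, 12, 631
Sorted deviations: 0, 10, 12, 20, 51, 76, 79, 126, 631 → MAD = 51

51 ms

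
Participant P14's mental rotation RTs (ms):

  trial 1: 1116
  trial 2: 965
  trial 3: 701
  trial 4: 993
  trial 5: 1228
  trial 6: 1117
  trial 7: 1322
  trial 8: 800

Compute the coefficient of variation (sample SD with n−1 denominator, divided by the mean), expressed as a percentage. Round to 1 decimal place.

n = 8, Σ = 8242, M = 1030.2500
Σ(x−M)² = 306167.500; s = √(306167.500/7) = 209.1368
CV = 209.1368 / 1030.2500 = 0.20300 = 20.300%

20.3%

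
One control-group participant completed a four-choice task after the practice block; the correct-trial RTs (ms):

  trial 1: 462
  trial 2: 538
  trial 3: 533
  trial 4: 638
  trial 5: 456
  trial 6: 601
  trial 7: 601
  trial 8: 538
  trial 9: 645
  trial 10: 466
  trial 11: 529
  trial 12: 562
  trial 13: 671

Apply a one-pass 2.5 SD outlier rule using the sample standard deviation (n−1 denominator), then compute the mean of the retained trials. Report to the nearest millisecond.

557 ms

n = 13, ΣRT = 7240, M = 556.923
Σ(x−M)² = 60786.92; s = √(60786.92/12) = 71.173
Cutoffs: 556.923 ± 2.5·71.173 → [379.0, 734.9]
No RTs fall outside the cutoffs; all 13 retained. Mean = 7240/13 = 556.923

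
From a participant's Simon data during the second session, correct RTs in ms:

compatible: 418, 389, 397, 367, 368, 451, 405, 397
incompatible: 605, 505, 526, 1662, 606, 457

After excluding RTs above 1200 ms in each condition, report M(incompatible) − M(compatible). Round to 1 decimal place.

incompatible: exclude 1662
M(compatible) = 3192/8 = 399.000
M(incompatible) = 2699/5 = 539.800
Difference = 539.800 − 399.000 = 140.800 ms

140.8 ms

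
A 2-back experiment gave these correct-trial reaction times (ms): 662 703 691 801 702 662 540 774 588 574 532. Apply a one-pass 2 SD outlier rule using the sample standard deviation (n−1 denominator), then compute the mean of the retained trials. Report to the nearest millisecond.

n = 11, ΣRT = 7229, M = 657.182
Σ(x−M)² = 80735.64; s = √(80735.64/10) = 89.853
Cutoffs: 657.182 ± 2·89.853 → [477.5, 836.9]
No RTs fall outside the cutoffs; all 11 retained. Mean = 7229/11 = 657.182

657 ms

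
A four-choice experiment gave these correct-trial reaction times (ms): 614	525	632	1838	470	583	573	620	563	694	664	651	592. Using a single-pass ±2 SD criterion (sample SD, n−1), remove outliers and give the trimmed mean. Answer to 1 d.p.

n = 13, ΣRT = 9019, M = 693.769
Σ(x−M)² = 1460468.31; s = √(1460468.31/12) = 348.863
Cutoffs: 693.769 ± 2·348.863 → [-4.0, 1391.5]
Outside: 1838 → excluded.
Retained (n=12): Σ = 7181, mean = 7181/12 = 598.417

598.4 ms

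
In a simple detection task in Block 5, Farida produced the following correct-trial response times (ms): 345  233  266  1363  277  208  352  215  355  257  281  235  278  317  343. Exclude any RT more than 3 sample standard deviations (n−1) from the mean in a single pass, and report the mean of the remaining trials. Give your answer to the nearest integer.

283 ms

n = 15, ΣRT = 5325, M = 355.000
Σ(x−M)² = 1123268.00; s = √(1123268.00/14) = 283.255
Cutoffs: 355.000 ± 3·283.255 → [-494.8, 1204.8]
Outside: 1363 → excluded.
Retained (n=14): Σ = 3962, mean = 3962/14 = 283.000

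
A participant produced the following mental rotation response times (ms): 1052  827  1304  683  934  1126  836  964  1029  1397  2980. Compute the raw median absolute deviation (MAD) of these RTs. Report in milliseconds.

Sorted: 683, 827, 836, 934, 964, 1029, 1052, 1126, 1304, 1397, 2980 → median = 1029
|x − 1029|: 23, 202, 275, 346, 95, 97, 193, 65, 0, 368, 1951
Sorted deviations: 0, 23, 65, 95, 97, 193, 202, 275, 346, 368, 1951 → MAD = 193

193 ms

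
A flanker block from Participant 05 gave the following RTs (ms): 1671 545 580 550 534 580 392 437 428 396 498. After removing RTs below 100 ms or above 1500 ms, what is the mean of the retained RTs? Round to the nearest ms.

494 ms

Excluded: 1671
Retained (n=10): Σ = 4940
Mean = 4940/10 = 494.0000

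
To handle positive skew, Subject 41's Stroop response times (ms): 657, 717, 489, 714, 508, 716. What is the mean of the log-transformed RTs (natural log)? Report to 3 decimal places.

6.438

ln(RT): 6.4877, 6.5751, 6.1924, 6.5709, 6.2305, 6.5737
Σ ln(RT) = 38.6302
Mean = 38.6302/6 = 6.43836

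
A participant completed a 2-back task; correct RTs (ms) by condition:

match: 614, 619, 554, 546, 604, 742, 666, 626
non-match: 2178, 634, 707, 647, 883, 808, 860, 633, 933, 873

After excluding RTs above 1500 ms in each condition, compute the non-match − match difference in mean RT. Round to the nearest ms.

non-match: exclude 2178
M(match) = 4971/8 = 621.375
M(non-match) = 6978/9 = 775.333
Difference = 775.333 − 621.375 = 153.958 ms

154 ms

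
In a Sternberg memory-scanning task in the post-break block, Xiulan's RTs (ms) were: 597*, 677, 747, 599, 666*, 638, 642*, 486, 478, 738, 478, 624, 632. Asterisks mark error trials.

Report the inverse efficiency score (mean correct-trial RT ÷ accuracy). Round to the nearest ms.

793 ms

Correct trials (n=10): 677, 747, 599, 638, 486, 478, 738, 478, 624, 632
Mean correct RT = 6097/10 = 609.7000 ms
Proportion correct = 10/13
IES = 609.7000 / (10/13) = 792.610 ms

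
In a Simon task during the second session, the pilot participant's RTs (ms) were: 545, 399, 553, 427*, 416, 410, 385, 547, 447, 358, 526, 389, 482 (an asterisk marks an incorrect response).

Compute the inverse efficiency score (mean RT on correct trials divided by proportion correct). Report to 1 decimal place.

492.6 ms

Correct trials (n=12): 545, 399, 553, 416, 410, 385, 547, 447, 358, 526, 389, 482
Mean correct RT = 5457/12 = 454.7500 ms
Proportion correct = 12/13
IES = 454.7500 / (12/13) = 492.646 ms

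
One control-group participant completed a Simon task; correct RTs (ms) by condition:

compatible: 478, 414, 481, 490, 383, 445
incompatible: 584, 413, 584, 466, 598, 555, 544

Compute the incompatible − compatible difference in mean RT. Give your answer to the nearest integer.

86 ms

M(compatible) = 2691/6 = 448.500
M(incompatible) = 3744/7 = 534.857
Difference = 534.857 − 448.500 = 86.357 ms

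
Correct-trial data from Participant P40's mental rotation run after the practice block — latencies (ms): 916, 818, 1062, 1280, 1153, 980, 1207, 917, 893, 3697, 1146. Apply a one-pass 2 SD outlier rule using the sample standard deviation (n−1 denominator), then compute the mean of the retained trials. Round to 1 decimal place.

n = 11, ΣRT = 14069, M = 1279.000
Σ(x−M)² = 6646294.00; s = √(6646294.00/10) = 815.248
Cutoffs: 1279.000 ± 2·815.248 → [-351.5, 2909.5]
Outside: 3697 → excluded.
Retained (n=10): Σ = 10372, mean = 10372/10 = 1037.200

1037.2 ms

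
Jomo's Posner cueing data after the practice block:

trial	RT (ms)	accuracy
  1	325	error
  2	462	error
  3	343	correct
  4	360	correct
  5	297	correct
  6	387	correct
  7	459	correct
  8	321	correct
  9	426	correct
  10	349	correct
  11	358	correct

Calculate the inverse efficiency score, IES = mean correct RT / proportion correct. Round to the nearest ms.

Correct trials (n=9): 343, 360, 297, 387, 459, 321, 426, 349, 358
Mean correct RT = 3300/9 = 366.6667 ms
Proportion correct = 9/11
IES = 366.6667 / (9/11) = 448.148 ms

448 ms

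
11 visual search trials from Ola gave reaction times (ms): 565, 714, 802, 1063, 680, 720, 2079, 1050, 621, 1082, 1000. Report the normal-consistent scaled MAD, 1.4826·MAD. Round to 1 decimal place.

293.6 ms

Sorted: 565, 621, 680, 714, 720, 802, 1000, 1050, 1063, 1082, 2079 → median = 802
|x − 802| sorted: 0, 82, 88, 122, 181, 198, 237, 248, 261, 280, 1277 → MAD = 198
Robust SD ≈ 1.4826 × 198 = 293.555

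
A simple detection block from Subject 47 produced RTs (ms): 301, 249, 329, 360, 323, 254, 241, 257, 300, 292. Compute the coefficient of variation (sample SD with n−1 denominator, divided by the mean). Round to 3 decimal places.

0.137

n = 10, Σ = 2906, M = 290.6000
Σ(x−M)² = 14198.400; s = √(14198.400/9) = 39.7190
CV = 39.7190 / 290.6000 = 0.13668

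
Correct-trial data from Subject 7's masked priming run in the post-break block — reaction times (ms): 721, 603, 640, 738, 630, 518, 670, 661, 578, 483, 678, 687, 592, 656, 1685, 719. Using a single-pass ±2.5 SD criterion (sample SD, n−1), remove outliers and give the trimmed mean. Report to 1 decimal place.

638.3 ms

n = 16, ΣRT = 11259, M = 703.688
Σ(x−M)² = 1101933.44; s = √(1101933.44/15) = 271.039
Cutoffs: 703.688 ± 2.5·271.039 → [26.1, 1381.3]
Outside: 1685 → excluded.
Retained (n=15): Σ = 9574, mean = 9574/15 = 638.267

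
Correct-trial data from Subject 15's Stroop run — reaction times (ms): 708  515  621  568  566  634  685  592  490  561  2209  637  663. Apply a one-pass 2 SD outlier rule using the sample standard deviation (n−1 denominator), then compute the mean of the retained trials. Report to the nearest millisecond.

n = 13, ΣRT = 9449, M = 726.846
Σ(x−M)² = 2428625.69; s = √(2428625.69/12) = 449.873
Cutoffs: 726.846 ± 2·449.873 → [-172.9, 1626.6]
Outside: 2209 → excluded.
Retained (n=12): Σ = 7240, mean = 7240/12 = 603.333

603 ms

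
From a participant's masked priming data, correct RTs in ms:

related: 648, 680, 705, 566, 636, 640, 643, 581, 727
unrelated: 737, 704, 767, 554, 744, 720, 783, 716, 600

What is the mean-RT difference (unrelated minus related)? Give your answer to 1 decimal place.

M(related) = 5826/9 = 647.333
M(unrelated) = 6325/9 = 702.778
Difference = 702.778 − 647.333 = 55.444 ms

55.4 ms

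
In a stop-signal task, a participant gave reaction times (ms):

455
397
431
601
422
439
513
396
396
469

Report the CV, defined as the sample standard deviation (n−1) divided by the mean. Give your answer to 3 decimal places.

n = 10, Σ = 4519, M = 451.9000
Σ(x−M)² = 37026.900; s = √(37026.900/9) = 64.1413
CV = 64.1413 / 451.9000 = 0.14194

0.142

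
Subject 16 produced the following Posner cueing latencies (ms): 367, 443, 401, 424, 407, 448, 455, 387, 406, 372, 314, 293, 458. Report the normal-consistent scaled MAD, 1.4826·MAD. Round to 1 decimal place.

Sorted: 293, 314, 367, 372, 387, 401, 406, 407, 424, 443, 448, 455, 458 → median = 406
|x − 406| sorted: 0, 1, 5, 18, 19, 34, 37, 39, 42, 49, 52, 92, 113 → MAD = 37
Robust SD ≈ 1.4826 × 37 = 54.856

54.9 ms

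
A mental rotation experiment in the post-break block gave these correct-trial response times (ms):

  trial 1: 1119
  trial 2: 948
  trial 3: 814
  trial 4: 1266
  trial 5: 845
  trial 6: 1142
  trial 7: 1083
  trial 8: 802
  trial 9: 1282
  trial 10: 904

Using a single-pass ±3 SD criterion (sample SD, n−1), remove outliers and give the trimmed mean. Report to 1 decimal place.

n = 10, ΣRT = 10205, M = 1020.500
Σ(x−M)² = 297036.50; s = √(297036.50/9) = 181.670
Cutoffs: 1020.500 ± 3·181.670 → [475.5, 1565.5]
No RTs fall outside the cutoffs; all 10 retained. Mean = 10205/10 = 1020.500

1020.5 ms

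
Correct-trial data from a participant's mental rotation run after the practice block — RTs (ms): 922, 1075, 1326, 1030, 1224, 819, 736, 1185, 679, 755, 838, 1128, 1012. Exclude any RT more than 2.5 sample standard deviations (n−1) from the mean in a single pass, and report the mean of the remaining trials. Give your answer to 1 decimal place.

n = 13, ΣRT = 12729, M = 979.154
Σ(x−M)² = 505931.69; s = √(505931.69/12) = 205.331
Cutoffs: 979.154 ± 2.5·205.331 → [465.8, 1492.5]
No RTs fall outside the cutoffs; all 13 retained. Mean = 12729/13 = 979.154

979.2 ms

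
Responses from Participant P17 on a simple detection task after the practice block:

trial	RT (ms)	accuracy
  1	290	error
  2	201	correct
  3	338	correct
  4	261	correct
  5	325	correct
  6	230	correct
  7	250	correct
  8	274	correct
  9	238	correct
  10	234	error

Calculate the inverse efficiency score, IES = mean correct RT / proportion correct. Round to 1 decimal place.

Correct trials (n=8): 201, 338, 261, 325, 230, 250, 274, 238
Mean correct RT = 2117/8 = 264.6250 ms
Proportion correct = 8/10
IES = 264.6250 / (8/10) = 330.781 ms

330.8 ms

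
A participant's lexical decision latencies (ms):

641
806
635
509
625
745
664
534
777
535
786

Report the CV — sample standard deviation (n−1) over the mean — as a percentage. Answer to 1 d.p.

16.2%

n = 11, Σ = 7257, M = 659.7273
Σ(x−M)² = 114634.182; s = √(114634.182/10) = 107.0674
CV = 107.0674 / 659.7273 = 0.16229 = 16.229%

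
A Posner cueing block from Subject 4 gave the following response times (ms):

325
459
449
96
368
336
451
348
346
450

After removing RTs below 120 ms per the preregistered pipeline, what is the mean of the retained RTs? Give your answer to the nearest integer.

392 ms

Excluded: 96
Retained (n=9): Σ = 3532
Mean = 3532/9 = 392.4444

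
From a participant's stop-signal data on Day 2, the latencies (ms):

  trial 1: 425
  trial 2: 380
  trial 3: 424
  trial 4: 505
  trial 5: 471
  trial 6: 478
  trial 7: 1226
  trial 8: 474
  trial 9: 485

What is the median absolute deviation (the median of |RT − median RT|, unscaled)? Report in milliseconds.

Sorted: 380, 424, 425, 471, 474, 478, 485, 505, 1226 → median = 474
|x − 474|: 49, 94, 50, 31, 3, 4, 752, 0, 11
Sorted deviations: 0, 3, 4, 11, 31, 49, 50, 94, 752 → MAD = 31

31 ms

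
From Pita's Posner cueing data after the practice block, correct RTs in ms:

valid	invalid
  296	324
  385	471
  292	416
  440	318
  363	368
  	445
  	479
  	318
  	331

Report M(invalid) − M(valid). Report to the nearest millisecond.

30 ms

M(valid) = 1776/5 = 355.200
M(invalid) = 3470/9 = 385.556
Difference = 385.556 − 355.200 = 30.356 ms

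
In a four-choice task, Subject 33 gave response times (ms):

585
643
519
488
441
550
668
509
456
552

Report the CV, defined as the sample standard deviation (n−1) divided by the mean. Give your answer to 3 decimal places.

n = 10, Σ = 5411, M = 541.1000
Σ(x−M)² = 50212.900; s = √(50212.900/9) = 74.6941
CV = 74.6941 / 541.1000 = 0.13804

0.138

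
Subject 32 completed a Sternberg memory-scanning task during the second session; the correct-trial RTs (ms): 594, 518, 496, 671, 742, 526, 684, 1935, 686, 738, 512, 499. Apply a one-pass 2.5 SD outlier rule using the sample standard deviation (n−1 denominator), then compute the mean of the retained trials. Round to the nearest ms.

606 ms

n = 12, ΣRT = 8601, M = 716.750
Σ(x−M)² = 1718356.25; s = √(1718356.25/11) = 395.239
Cutoffs: 716.750 ± 2.5·395.239 → [-271.3, 1704.8]
Outside: 1935 → excluded.
Retained (n=11): Σ = 6666, mean = 6666/11 = 606.000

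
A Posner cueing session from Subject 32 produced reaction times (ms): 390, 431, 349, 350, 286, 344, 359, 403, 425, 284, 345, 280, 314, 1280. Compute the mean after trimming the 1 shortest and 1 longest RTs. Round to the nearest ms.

Sorted: 280, 284, 286, 314, 344, 345, 349, 350, 359, 390, 403, 425, 431, 1280
Drop lowest 1 (280) and highest 1 (1280)
Remaining (n=12): Σ = 4280, mean = 4280/12 = 356.667

357 ms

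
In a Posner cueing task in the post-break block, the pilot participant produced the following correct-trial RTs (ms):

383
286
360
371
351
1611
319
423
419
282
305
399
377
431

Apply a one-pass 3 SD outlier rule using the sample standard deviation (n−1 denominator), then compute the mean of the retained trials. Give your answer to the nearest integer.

n = 14, ΣRT = 6317, M = 451.214
Σ(x−M)² = 1479818.36; s = √(1479818.36/13) = 337.390
Cutoffs: 451.214 ± 3·337.390 → [-561.0, 1463.4]
Outside: 1611 → excluded.
Retained (n=13): Σ = 4706, mean = 4706/13 = 362.000

362 ms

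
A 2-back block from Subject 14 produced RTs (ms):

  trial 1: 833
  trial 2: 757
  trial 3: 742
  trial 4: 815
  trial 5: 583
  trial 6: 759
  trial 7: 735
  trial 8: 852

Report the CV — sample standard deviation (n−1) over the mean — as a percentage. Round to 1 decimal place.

n = 8, Σ = 6076, M = 759.5000
Σ(x−M)² = 49104.000; s = √(49104.000/7) = 83.7547
CV = 83.7547 / 759.5000 = 0.11028 = 11.028%

11.0%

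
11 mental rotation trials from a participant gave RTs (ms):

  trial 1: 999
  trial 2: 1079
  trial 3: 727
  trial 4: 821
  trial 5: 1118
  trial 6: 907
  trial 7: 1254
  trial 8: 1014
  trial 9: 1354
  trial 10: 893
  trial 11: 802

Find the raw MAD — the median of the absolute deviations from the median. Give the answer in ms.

119 ms

Sorted: 727, 802, 821, 893, 907, 999, 1014, 1079, 1118, 1254, 1354 → median = 999
|x − 999|: 0, 80, 272, 178, 119, 92, 255, 15, 355, 106, 197
Sorted deviations: 0, 15, 80, 92, 106, 119, 178, 197, 255, 272, 355 → MAD = 119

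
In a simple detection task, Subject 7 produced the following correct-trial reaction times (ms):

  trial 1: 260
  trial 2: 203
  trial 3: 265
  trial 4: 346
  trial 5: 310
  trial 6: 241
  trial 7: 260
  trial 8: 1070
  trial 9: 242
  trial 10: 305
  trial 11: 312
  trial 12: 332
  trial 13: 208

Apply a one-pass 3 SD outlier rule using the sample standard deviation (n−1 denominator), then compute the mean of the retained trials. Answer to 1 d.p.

273.7 ms

n = 13, ΣRT = 4354, M = 334.923
Σ(x−M)² = 609596.92; s = √(609596.92/12) = 225.388
Cutoffs: 334.923 ± 3·225.388 → [-341.2, 1011.1]
Outside: 1070 → excluded.
Retained (n=12): Σ = 3284, mean = 3284/12 = 273.667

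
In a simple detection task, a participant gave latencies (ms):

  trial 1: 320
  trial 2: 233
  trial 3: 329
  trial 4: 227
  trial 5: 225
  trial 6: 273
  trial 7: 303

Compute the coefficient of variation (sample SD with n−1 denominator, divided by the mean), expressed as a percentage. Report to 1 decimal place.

16.6%

n = 7, Σ = 1910, M = 272.8571
Σ(x−M)² = 12264.857; s = √(12264.857/6) = 45.2122
CV = 45.2122 / 272.8571 = 0.16570 = 16.570%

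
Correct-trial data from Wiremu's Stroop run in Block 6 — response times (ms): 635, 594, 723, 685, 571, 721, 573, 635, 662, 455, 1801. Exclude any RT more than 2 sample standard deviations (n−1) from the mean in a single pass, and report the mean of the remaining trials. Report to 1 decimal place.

n = 11, ΣRT = 8055, M = 732.273
Σ(x−M)² = 1315864.18; s = √(1315864.18/10) = 362.748
Cutoffs: 732.273 ± 2·362.748 → [6.8, 1457.8]
Outside: 1801 → excluded.
Retained (n=10): Σ = 6254, mean = 6254/10 = 625.400

625.4 ms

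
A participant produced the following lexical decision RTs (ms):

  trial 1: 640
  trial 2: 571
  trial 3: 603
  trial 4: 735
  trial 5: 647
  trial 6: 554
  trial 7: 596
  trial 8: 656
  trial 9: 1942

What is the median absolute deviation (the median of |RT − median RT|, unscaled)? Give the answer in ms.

Sorted: 554, 571, 596, 603, 640, 647, 656, 735, 1942 → median = 640
|x − 640|: 0, 69, 37, 95, 7, 86, 44, 16, 1302
Sorted deviations: 0, 7, 16, 37, 44, 69, 86, 95, 1302 → MAD = 44

44 ms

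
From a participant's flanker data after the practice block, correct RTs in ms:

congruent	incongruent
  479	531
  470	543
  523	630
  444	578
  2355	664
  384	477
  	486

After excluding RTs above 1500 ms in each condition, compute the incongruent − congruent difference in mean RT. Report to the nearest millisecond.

congruent: exclude 2355
M(congruent) = 2300/5 = 460.000
M(incongruent) = 3909/7 = 558.429
Difference = 558.429 − 460.000 = 98.429 ms

98 ms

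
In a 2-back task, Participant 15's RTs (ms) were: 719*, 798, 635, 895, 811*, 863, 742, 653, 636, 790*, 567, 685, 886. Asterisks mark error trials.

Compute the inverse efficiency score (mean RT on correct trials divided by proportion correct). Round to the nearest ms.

Correct trials (n=10): 798, 635, 895, 863, 742, 653, 636, 567, 685, 886
Mean correct RT = 7360/10 = 736.0000 ms
Proportion correct = 10/13
IES = 736.0000 / (10/13) = 956.800 ms

957 ms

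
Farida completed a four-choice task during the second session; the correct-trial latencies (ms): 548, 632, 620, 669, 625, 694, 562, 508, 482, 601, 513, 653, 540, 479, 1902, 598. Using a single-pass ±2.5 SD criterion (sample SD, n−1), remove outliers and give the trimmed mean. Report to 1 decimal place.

581.6 ms

n = 16, ΣRT = 10626, M = 664.125
Σ(x−M)² = 1700217.75; s = √(1700217.75/15) = 336.672
Cutoffs: 664.125 ± 2.5·336.672 → [-177.6, 1505.8]
Outside: 1902 → excluded.
Retained (n=15): Σ = 8724, mean = 8724/15 = 581.600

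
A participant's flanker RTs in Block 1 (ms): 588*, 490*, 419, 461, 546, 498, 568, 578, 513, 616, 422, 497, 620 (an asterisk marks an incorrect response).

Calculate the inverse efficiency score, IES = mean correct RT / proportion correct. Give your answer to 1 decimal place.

Correct trials (n=11): 419, 461, 546, 498, 568, 578, 513, 616, 422, 497, 620
Mean correct RT = 5738/11 = 521.6364 ms
Proportion correct = 11/13
IES = 521.6364 / (11/13) = 616.479 ms

616.5 ms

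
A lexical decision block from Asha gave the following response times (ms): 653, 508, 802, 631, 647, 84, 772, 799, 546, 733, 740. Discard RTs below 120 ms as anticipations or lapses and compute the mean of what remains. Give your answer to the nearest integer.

Excluded: 84
Retained (n=10): Σ = 6831
Mean = 6831/10 = 683.1000

683 ms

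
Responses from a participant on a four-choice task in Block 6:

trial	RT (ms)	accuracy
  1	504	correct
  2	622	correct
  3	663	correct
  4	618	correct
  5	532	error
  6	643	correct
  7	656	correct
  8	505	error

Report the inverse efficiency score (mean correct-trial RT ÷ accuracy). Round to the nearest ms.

824 ms

Correct trials (n=6): 504, 622, 663, 618, 643, 656
Mean correct RT = 3706/6 = 617.6667 ms
Proportion correct = 6/8
IES = 617.6667 / (6/8) = 823.556 ms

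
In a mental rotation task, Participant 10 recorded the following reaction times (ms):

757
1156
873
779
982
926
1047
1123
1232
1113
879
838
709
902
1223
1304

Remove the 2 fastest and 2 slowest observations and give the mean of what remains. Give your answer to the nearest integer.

987 ms

Sorted: 709, 757, 779, 838, 873, 879, 902, 926, 982, 1047, 1113, 1123, 1156, 1223, 1232, 1304
Drop lowest 2 (709, 757) and highest 2 (1232, 1304)
Remaining (n=12): Σ = 11841, mean = 11841/12 = 986.750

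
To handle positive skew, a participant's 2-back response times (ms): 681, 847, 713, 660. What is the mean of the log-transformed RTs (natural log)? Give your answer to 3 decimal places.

6.582

ln(RT): 6.5236, 6.7417, 6.5695, 6.4922
Σ ln(RT) = 26.3270
Mean = 26.3270/4 = 6.58175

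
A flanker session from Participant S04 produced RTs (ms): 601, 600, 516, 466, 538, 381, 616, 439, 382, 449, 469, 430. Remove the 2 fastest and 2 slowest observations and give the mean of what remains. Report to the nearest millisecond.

488 ms

Sorted: 381, 382, 430, 439, 449, 466, 469, 516, 538, 600, 601, 616
Drop lowest 2 (381, 382) and highest 2 (601, 616)
Remaining (n=8): Σ = 3907, mean = 3907/8 = 488.375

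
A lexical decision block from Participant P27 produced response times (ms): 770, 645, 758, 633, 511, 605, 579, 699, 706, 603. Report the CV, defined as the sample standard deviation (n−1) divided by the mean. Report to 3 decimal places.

0.126

n = 10, Σ = 6509, M = 650.9000
Σ(x−M)² = 60502.900; s = √(60502.900/9) = 81.9911
CV = 81.9911 / 650.9000 = 0.12597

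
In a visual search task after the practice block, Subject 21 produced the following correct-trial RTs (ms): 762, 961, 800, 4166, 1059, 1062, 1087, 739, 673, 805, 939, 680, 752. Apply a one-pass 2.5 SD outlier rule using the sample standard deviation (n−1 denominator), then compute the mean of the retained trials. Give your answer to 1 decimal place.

n = 13, ΣRT = 14485, M = 1114.231
Σ(x−M)² = 10347682.31; s = √(10347682.31/12) = 928.605
Cutoffs: 1114.231 ± 2.5·928.605 → [-1207.3, 3435.7]
Outside: 4166 → excluded.
Retained (n=12): Σ = 10319, mean = 10319/12 = 859.917

859.9 ms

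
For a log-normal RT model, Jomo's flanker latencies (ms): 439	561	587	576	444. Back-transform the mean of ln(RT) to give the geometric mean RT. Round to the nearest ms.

517 ms

ln(RT): 6.0845, 6.3297, 6.3750, 6.3561, 6.0958
Mean ln(RT) = 31.2412/5 = 6.24824
Geometric mean = exp(6.24824) = 517.10 ms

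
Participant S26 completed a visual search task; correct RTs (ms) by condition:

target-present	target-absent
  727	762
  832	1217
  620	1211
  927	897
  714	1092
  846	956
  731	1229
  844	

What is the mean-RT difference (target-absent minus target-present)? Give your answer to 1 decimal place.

M(target-present) = 6241/8 = 780.125
M(target-absent) = 7364/7 = 1052.000
Difference = 1052.000 − 780.125 = 271.875 ms

271.9 ms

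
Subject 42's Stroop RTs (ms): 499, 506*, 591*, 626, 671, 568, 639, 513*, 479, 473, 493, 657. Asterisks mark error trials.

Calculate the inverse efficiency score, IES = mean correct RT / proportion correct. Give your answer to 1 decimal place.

Correct trials (n=9): 499, 626, 671, 568, 639, 479, 473, 493, 657
Mean correct RT = 5105/9 = 567.2222 ms
Proportion correct = 9/12
IES = 567.2222 / (9/12) = 756.296 ms

756.3 ms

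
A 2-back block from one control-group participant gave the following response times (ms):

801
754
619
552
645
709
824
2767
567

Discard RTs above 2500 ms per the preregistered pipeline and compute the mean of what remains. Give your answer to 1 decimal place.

683.9 ms

Excluded: 2767
Retained (n=8): Σ = 5471
Mean = 5471/8 = 683.8750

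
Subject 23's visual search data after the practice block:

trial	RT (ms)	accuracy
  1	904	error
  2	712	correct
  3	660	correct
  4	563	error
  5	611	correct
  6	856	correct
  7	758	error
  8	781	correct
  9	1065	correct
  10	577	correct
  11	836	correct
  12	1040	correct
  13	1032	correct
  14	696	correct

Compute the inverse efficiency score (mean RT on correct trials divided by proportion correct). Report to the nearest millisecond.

1026 ms

Correct trials (n=11): 712, 660, 611, 856, 781, 1065, 577, 836, 1040, 1032, 696
Mean correct RT = 8866/11 = 806.0000 ms
Proportion correct = 11/14
IES = 806.0000 / (11/14) = 1025.818 ms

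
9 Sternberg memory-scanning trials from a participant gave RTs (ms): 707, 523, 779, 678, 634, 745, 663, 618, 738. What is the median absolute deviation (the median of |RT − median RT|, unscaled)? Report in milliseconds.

60 ms

Sorted: 523, 618, 634, 663, 678, 707, 738, 745, 779 → median = 678
|x − 678|: 29, 155, 101, 0, 44, 67, 15, 60, 60
Sorted deviations: 0, 15, 29, 44, 60, 60, 67, 101, 155 → MAD = 60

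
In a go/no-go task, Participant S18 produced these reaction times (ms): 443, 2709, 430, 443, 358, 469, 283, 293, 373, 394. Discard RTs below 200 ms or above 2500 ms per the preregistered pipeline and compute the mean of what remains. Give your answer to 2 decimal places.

387.33 ms

Excluded: 2709
Retained (n=9): Σ = 3486
Mean = 3486/9 = 387.3333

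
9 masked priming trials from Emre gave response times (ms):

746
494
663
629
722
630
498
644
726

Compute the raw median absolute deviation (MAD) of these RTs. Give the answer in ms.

78 ms

Sorted: 494, 498, 629, 630, 644, 663, 722, 726, 746 → median = 644
|x − 644|: 102, 150, 19, 15, 78, 14, 146, 0, 82
Sorted deviations: 0, 14, 15, 19, 78, 82, 102, 146, 150 → MAD = 78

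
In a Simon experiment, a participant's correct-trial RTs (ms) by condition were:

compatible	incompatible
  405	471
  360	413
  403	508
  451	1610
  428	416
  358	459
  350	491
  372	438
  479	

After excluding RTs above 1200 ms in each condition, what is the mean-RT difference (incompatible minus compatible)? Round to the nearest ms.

56 ms

incompatible: exclude 1610
M(compatible) = 3606/9 = 400.667
M(incompatible) = 3196/7 = 456.571
Difference = 456.571 − 400.667 = 55.905 ms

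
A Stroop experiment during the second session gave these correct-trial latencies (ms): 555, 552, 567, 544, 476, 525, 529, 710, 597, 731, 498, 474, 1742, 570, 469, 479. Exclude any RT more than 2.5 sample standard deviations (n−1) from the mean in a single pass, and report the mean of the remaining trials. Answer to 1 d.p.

551.7 ms

n = 16, ΣRT = 10018, M = 626.125
Σ(x−M)² = 1416091.75; s = √(1416091.75/15) = 307.256
Cutoffs: 626.125 ± 2.5·307.256 → [-142.0, 1394.3]
Outside: 1742 → excluded.
Retained (n=15): Σ = 8276, mean = 8276/15 = 551.733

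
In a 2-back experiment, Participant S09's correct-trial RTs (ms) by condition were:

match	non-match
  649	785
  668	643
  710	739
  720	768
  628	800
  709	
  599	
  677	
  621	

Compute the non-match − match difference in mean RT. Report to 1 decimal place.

82.4 ms

M(match) = 5981/9 = 664.556
M(non-match) = 3735/5 = 747.000
Difference = 747.000 − 664.556 = 82.444 ms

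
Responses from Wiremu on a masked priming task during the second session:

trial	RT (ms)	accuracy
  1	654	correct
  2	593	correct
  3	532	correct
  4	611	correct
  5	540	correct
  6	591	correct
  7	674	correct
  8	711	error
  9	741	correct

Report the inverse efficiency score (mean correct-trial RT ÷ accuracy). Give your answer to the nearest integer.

Correct trials (n=8): 654, 593, 532, 611, 540, 591, 674, 741
Mean correct RT = 4936/8 = 617.0000 ms
Proportion correct = 8/9
IES = 617.0000 / (8/9) = 694.125 ms

694 ms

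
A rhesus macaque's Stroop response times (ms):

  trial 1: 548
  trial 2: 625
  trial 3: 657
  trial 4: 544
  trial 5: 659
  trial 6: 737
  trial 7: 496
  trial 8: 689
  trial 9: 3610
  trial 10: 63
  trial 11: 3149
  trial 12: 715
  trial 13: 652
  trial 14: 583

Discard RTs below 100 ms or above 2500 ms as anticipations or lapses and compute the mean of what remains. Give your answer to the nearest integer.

Excluded: 63, 3149, 3610
Retained (n=11): Σ = 6905
Mean = 6905/11 = 627.7273

628 ms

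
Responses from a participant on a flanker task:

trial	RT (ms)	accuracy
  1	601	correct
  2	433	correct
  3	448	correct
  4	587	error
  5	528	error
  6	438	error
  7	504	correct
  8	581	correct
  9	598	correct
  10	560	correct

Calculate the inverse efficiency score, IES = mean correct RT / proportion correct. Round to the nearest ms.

760 ms

Correct trials (n=7): 601, 433, 448, 504, 581, 598, 560
Mean correct RT = 3725/7 = 532.1429 ms
Proportion correct = 7/10
IES = 532.1429 / (7/10) = 760.204 ms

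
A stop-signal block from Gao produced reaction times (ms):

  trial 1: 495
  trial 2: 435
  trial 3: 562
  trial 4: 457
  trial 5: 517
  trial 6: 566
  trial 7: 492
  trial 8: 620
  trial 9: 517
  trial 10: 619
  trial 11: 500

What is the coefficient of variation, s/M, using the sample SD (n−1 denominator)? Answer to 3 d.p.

0.115

n = 11, Σ = 5780, M = 525.4545
Σ(x−M)² = 36374.727; s = √(36374.727/10) = 60.3115
CV = 60.3115 / 525.4545 = 0.11478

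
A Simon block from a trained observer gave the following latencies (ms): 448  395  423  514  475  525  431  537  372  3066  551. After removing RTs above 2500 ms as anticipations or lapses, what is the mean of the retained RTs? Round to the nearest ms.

467 ms

Excluded: 3066
Retained (n=10): Σ = 4671
Mean = 4671/10 = 467.1000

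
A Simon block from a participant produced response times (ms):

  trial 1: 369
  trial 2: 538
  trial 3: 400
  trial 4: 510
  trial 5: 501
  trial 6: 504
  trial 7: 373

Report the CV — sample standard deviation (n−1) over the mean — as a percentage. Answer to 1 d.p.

n = 7, Σ = 3195, M = 456.4286
Σ(x−M)² = 31561.714; s = √(31561.714/6) = 72.5278
CV = 72.5278 / 456.4286 = 0.15890 = 15.890%

15.9%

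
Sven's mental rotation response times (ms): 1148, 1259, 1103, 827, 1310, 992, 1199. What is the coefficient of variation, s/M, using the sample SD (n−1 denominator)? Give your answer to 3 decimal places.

0.148

n = 7, Σ = 7838, M = 1119.7143
Σ(x−M)² = 164967.429; s = √(164967.429/6) = 165.8149
CV = 165.8149 / 1119.7143 = 0.14809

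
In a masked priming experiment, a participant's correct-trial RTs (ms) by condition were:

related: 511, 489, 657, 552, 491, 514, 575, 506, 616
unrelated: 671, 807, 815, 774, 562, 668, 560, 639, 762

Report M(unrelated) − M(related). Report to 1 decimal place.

M(related) = 4911/9 = 545.667
M(unrelated) = 6258/9 = 695.333
Difference = 695.333 − 545.667 = 149.667 ms

149.7 ms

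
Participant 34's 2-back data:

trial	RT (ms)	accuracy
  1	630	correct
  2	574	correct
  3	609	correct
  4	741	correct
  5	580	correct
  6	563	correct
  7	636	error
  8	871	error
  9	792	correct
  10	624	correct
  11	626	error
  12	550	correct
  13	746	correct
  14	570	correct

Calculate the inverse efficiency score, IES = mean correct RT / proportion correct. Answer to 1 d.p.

807.5 ms

Correct trials (n=11): 630, 574, 609, 741, 580, 563, 792, 624, 550, 746, 570
Mean correct RT = 6979/11 = 634.4545 ms
Proportion correct = 11/14
IES = 634.4545 / (11/14) = 807.488 ms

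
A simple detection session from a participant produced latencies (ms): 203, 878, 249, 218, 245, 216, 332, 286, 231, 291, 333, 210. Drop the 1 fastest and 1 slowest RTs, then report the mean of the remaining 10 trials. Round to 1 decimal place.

Sorted: 203, 210, 216, 218, 231, 245, 249, 286, 291, 332, 333, 878
Drop lowest 1 (203) and highest 1 (878)
Remaining (n=10): Σ = 2611, mean = 2611/10 = 261.100

261.1 ms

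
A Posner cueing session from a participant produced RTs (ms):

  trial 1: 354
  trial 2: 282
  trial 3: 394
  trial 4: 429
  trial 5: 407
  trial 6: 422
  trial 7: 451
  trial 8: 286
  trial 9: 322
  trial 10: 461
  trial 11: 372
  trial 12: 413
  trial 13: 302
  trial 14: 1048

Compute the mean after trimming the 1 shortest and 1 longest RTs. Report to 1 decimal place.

384.4 ms

Sorted: 282, 286, 302, 322, 354, 372, 394, 407, 413, 422, 429, 451, 461, 1048
Drop lowest 1 (282) and highest 1 (1048)
Remaining (n=12): Σ = 4613, mean = 4613/12 = 384.417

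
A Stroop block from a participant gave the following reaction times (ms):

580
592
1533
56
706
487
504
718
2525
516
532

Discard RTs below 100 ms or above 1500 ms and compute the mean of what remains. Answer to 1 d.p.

579.4 ms

Excluded: 56, 1533, 2525
Retained (n=8): Σ = 4635
Mean = 4635/8 = 579.3750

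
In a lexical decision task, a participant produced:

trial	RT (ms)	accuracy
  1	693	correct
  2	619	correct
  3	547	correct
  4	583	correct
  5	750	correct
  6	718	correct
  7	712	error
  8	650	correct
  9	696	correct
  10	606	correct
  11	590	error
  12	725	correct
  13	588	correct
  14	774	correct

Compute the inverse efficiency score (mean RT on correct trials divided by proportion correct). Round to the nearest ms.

773 ms

Correct trials (n=12): 693, 619, 547, 583, 750, 718, 650, 696, 606, 725, 588, 774
Mean correct RT = 7949/12 = 662.4167 ms
Proportion correct = 12/14
IES = 662.4167 / (12/14) = 772.819 ms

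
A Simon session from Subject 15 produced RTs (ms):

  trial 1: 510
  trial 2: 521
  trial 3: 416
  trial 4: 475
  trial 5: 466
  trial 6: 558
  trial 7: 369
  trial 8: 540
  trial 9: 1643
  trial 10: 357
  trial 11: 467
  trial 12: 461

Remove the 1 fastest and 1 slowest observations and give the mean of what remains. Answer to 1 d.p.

478.3 ms

Sorted: 357, 369, 416, 461, 466, 467, 475, 510, 521, 540, 558, 1643
Drop lowest 1 (357) and highest 1 (1643)
Remaining (n=10): Σ = 4783, mean = 4783/10 = 478.300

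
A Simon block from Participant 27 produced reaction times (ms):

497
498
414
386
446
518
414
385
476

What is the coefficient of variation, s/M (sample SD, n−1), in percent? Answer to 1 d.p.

11.4%

n = 9, Σ = 4034, M = 448.2222
Σ(x−M)² = 20713.556; s = √(20713.556/8) = 50.8841
CV = 50.8841 / 448.2222 = 0.11352 = 11.352%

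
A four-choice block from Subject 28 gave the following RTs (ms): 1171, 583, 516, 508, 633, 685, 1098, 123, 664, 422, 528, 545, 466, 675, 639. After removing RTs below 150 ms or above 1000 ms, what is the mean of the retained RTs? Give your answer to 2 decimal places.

Excluded: 123, 1098, 1171
Retained (n=12): Σ = 6864
Mean = 6864/12 = 572.0000

572.00 ms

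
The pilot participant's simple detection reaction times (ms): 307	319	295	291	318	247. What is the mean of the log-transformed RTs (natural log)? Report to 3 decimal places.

ln(RT): 5.7268, 5.7652, 5.6870, 5.6733, 5.7621, 5.5094
Σ ln(RT) = 34.1238
Mean = 34.1238/6 = 5.68730

5.687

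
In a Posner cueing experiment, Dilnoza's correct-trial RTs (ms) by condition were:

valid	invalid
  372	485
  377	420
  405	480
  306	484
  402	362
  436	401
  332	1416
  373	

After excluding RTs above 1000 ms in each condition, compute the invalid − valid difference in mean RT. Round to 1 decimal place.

invalid: exclude 1416
M(valid) = 3003/8 = 375.375
M(invalid) = 2632/6 = 438.667
Difference = 438.667 − 375.375 = 63.292 ms

63.3 ms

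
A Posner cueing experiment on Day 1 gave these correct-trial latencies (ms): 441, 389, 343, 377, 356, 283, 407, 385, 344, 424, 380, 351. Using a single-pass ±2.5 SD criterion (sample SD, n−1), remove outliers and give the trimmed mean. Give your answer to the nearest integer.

373 ms

n = 12, ΣRT = 4480, M = 373.333
Σ(x−M)² = 19458.67; s = √(19458.67/11) = 42.059
Cutoffs: 373.333 ± 2.5·42.059 → [268.2, 478.5]
No RTs fall outside the cutoffs; all 12 retained. Mean = 4480/12 = 373.333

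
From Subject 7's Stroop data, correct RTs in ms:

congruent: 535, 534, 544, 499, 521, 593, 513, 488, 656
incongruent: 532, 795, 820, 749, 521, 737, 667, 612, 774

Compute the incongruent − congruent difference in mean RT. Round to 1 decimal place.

M(congruent) = 4883/9 = 542.556
M(incongruent) = 6207/9 = 689.667
Difference = 689.667 − 542.556 = 147.111 ms

147.1 ms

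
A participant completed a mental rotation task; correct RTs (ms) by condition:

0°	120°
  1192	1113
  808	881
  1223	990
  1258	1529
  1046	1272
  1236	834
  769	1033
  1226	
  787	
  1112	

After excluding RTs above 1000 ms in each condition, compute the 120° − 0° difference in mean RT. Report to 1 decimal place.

0°: exclude 1192, 1223, 1258, 1046, 1236, 1226, 1112
120°: exclude 1113, 1529, 1272, 1033
M(0°) = 2364/3 = 788.000
M(120°) = 2705/3 = 901.667
Difference = 901.667 − 788.000 = 113.667 ms

113.7 ms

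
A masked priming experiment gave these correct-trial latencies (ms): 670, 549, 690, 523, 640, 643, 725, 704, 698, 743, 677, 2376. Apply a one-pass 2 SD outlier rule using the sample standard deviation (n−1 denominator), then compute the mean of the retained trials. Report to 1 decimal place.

n = 12, ΣRT = 9638, M = 803.167
Σ(x−M)² = 2746257.67; s = √(2746257.67/11) = 499.660
Cutoffs: 803.167 ± 2·499.660 → [-196.2, 1802.5]
Outside: 2376 → excluded.
Retained (n=11): Σ = 7262, mean = 7262/11 = 660.182

660.2 ms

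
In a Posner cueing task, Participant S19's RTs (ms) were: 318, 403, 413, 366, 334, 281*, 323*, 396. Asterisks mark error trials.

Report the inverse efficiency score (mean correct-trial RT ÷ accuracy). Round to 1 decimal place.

495.6 ms

Correct trials (n=6): 318, 403, 413, 366, 334, 396
Mean correct RT = 2230/6 = 371.6667 ms
Proportion correct = 6/8
IES = 371.6667 / (6/8) = 495.556 ms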